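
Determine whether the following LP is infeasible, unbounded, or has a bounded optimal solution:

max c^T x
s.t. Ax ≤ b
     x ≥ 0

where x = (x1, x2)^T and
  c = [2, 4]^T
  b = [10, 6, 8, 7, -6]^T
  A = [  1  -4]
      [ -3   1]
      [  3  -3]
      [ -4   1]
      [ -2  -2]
Feasible point: (0, 3) satisfies every constraint, so the LP is feasible.
Direction d = (1, 1): for each constraint row a, a·d ≤ 0 —
  (1)(1) + (-4)(1) = -3 ≤ 0
  (-3)(1) + (1)(1) = -2 ≤ 0
  (3)(1) + (-3)(1) = 0 ≤ 0
  (-4)(1) + (1)(1) = -3 ≤ 0
  (-2)(1) + (-2)(1) = -4 ≤ 0
and d ≥ 0, so (0, 3) + t·d stays feasible for every t ≥ 0. Along this ray z = 2x1 + 4x2 changes by 6 per unit t, so z → +∞.

Unbounded — the objective can increase without bound over the feasible region.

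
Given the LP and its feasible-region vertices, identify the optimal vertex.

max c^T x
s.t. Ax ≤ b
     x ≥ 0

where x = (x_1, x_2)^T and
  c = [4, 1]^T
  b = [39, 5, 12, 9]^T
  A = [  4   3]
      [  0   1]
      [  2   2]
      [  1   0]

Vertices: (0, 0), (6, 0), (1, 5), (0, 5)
(6, 0) with z = 24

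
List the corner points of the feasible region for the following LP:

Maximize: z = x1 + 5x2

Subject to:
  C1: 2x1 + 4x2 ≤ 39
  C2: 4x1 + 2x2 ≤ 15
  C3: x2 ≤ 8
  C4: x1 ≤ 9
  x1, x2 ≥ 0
Each vertex is the intersection of two constraint boundaries that also satisfies all remaining constraints:
  x1 = 0 and x2 = 0 → (0, 0)
  4x1 + 2x2 = 15 and x2 = 0 → (3.75, 0)
  4x1 + 2x2 = 15 and x1 = 0 → (0, 7.5)

Vertices: (0, 0), (3.75, 0), (0, 7.5)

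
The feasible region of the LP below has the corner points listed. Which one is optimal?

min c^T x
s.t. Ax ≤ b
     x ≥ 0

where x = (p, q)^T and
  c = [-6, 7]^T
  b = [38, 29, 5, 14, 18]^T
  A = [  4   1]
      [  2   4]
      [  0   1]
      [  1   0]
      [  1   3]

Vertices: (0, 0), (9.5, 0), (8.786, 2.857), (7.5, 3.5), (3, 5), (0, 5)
(9.5, 0) with z = -57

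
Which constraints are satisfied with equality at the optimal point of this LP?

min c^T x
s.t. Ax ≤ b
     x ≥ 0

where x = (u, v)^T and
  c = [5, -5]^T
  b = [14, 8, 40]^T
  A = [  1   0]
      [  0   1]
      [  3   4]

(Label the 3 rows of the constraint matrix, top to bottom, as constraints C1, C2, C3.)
Optimal: u = 0, v = 8
Slack at optimum:
  C1: slack = 14
  C2: slack = 0 (binding)
  C3: slack = 8
  u ≥ 0: u = 0 (binding)
  v ≥ 0: v = 8
Binding constraints: C2, u ≥ 0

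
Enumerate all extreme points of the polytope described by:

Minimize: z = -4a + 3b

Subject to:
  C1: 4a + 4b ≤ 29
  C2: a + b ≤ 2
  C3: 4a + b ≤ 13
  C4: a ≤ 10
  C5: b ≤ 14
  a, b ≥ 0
Each vertex is the intersection of two constraint boundaries that also satisfies all remaining constraints:
  a = 0 and b = 0 → (0, 0)
  a + b = 2 and b = 0 → (2, 0)
  a + b = 2 and a = 0 → (0, 2)

Vertices: (0, 0), (2, 0), (0, 2)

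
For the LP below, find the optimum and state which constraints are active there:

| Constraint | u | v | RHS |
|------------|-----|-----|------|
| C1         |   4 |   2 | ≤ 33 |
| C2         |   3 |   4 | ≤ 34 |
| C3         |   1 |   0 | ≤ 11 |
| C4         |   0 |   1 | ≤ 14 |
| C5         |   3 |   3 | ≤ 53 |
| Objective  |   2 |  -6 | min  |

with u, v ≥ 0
Optimal: u = 0, v = 8.5
Slack at optimum:
  C1: slack = 16
  C2: slack = 0 (binding)
  C3: slack = 11
  C4: slack = 5.5
  C5: slack = 27.5
  u ≥ 0: u = 0 (binding)
  v ≥ 0: v = 8.5
Binding constraints: C2, u ≥ 0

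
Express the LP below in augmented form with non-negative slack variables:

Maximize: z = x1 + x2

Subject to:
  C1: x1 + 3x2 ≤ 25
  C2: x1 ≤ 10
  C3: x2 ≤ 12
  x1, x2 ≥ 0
max z = x1 + x2

s.t.
  x1 + 3x2 + s1 = 25
  x1 + s2 = 10
  x2 + s3 = 12
  x1, x2, s1, s2, s3 ≥ 0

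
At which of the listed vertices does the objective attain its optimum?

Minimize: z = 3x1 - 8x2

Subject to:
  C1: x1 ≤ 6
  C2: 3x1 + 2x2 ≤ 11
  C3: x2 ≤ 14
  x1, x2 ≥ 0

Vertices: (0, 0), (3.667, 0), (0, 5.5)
Evaluating z = 3x1 - 8x2 at each vertex:
  (0, 0): z = 0
  (3.667, 0): z = 11
  (0, 5.5): z = -44

The smallest value is z = -44, attained at (0, 5.5).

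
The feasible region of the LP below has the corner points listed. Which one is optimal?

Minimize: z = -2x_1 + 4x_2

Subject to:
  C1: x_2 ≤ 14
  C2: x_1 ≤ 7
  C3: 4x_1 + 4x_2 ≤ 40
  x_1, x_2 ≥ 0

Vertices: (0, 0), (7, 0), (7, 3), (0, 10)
Evaluating z = -2x_1 + 4x_2 at each vertex:
  (0, 0): z = 0
  (7, 0): z = -14
  (7, 3): z = -2
  (0, 10): z = 40

The smallest value is z = -14, attained at (7, 0).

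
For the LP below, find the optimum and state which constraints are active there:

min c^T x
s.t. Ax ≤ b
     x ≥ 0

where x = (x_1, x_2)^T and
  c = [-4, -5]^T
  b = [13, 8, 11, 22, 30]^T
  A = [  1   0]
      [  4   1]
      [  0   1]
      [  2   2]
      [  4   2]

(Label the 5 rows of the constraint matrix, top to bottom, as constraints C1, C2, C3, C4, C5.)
Optimal: x_1 = 0, x_2 = 8
Slack at optimum:
  C1: slack = 13
  C2: slack = 0 (binding)
  C3: slack = 3
  C4: slack = 6
  C5: slack = 14
  x_1 ≥ 0: x_1 = 0 (binding)
  x_2 ≥ 0: x_2 = 8
Binding constraints: C2, x_1 ≥ 0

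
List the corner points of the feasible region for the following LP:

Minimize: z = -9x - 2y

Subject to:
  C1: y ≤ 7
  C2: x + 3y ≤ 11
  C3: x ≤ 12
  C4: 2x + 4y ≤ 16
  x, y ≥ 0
Each vertex is the intersection of two constraint boundaries that also satisfies all remaining constraints:
  x = 0 and y = 0 → (0, 0)
  2x + 4y = 16 and y = 0 → (8, 0)
  x + 3y = 11 and 2x + 4y = 16 → (2, 3)
  x + 3y = 11 and x = 0 → (0, 3.667)

Vertices: (0, 0), (8, 0), (2, 3), (0, 3.667)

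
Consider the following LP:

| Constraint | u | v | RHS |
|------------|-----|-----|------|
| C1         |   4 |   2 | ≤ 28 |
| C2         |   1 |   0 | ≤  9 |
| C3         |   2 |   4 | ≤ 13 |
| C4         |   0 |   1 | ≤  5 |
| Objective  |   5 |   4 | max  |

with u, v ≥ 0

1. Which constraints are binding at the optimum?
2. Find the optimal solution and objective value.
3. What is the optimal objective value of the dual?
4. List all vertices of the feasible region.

1. C3, v ≥ 0
2. u = 6.5, v = 0, z = 32.5
3. 32.5 (by strong duality, equal to the primal optimum)
4. (0, 0), (6.5, 0), (0, 3.25)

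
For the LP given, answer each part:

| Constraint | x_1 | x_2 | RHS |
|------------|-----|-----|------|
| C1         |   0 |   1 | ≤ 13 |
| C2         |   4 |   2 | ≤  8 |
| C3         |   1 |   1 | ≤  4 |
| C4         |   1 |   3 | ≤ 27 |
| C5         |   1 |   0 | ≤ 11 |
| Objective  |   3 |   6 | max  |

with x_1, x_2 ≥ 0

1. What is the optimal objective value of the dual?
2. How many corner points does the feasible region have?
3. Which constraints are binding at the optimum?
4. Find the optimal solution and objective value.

1. 24 (by strong duality, equal to the primal optimum)
2. 3
3. C2, C3, x_1 ≥ 0
4. x_1 = 0, x_2 = 4, z = 24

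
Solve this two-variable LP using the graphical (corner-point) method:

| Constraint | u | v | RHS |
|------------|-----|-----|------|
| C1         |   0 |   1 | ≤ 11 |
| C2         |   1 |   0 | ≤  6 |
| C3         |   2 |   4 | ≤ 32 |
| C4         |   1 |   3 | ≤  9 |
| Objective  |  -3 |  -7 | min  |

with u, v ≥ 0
Each vertex is the intersection of two constraint boundaries that also satisfies all remaining constraints:
  u = 0 and v = 0 → (0, 0)
  u = 6 and v = 0 → (6, 0)
  u = 6 and u + 3v = 9 → (6, 1)
  u + 3v = 9 and u = 0 → (0, 3)

Evaluating z = -3u - 7v at each vertex:
  (0, 0): z = 0
  (6, 0): z = -18
  (6, 1): z = -25
  (0, 3): z = -21

The minimum is at (6, 1) with z = -25.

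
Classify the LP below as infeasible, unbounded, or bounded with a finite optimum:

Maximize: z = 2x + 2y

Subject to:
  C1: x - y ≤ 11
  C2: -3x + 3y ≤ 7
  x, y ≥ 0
Feasible point: (0, 0) satisfies every constraint, so the LP is feasible.
Direction d = (1, 1): for each constraint row a, a·d ≤ 0 —
  (1)(1) + (-1)(1) = 0 ≤ 0
  (-3)(1) + (3)(1) = 0 ≤ 0
and d ≥ 0, so (0, 0) + t·d stays feasible for every t ≥ 0. Along this ray z = 2x + 2y changes by 4 per unit t, so z → +∞.

Unbounded — the objective can increase without bound over the feasible region.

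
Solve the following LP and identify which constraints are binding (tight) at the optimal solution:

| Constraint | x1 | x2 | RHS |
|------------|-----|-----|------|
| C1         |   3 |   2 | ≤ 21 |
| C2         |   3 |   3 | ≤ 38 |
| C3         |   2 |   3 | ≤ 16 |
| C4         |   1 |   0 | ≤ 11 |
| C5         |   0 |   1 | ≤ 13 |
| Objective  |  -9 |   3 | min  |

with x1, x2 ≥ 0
Optimal: x1 = 7, x2 = 0
Slack at optimum:
  C1: slack = 0 (binding)
  C2: slack = 17
  C3: slack = 2
  C4: slack = 4
  C5: slack = 13
  x1 ≥ 0: x1 = 7
  x2 ≥ 0: x2 = 0 (binding)
Binding constraints: C1, x2 ≥ 0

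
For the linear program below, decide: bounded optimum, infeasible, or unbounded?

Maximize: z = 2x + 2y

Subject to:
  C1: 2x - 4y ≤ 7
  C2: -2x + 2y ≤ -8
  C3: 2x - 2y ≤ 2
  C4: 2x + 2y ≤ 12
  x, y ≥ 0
C3 requires 2x - 2y ≤ 2, while C2 (-2x + 2y ≤ -8) is equivalent to 2x - 2y ≥ 8. Together they would need 8 ≤ 2x - 2y ≤ 2, which is impossible since 8 > 2. No point satisfies all constraints.

Infeasible: no point satisfies all constraints simultaneously.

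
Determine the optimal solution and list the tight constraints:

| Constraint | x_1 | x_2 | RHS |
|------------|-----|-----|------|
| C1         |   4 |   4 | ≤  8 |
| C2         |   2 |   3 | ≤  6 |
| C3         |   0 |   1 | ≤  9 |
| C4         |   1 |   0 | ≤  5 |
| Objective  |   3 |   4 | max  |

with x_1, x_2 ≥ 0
Optimal: x_1 = 0, x_2 = 2
Slack at optimum:
  C1: slack = 0 (binding)
  C2: slack = 0 (binding)
  C3: slack = 7
  C4: slack = 5
  x_1 ≥ 0: x_1 = 0 (binding)
  x_2 ≥ 0: x_2 = 2
Binding constraints: C1, C2, x_1 ≥ 0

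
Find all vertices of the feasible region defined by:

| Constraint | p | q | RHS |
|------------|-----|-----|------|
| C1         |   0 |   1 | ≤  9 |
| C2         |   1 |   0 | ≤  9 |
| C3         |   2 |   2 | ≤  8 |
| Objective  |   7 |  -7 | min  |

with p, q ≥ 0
Each vertex is the intersection of two constraint boundaries that also satisfies all remaining constraints:
  p = 0 and q = 0 → (0, 0)
  2p + 2q = 8 and q = 0 → (4, 0)
  2p + 2q = 8 and p = 0 → (0, 4)

Vertices: (0, 0), (4, 0), (0, 4)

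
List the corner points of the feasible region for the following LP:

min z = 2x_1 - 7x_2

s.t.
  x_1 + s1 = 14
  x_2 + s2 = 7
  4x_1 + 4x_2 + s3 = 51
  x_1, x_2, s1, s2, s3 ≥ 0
Each vertex is the intersection of two constraint boundaries that also satisfies all remaining constraints:
  x_1 = 0 and x_2 = 0 → (0, 0)
  4x_1 + 4x_2 = 51 and x_2 = 0 → (12.75, 0)
  x_2 = 7 and 4x_1 + 4x_2 = 51 → (5.75, 7)
  x_2 = 7 and x_1 = 0 → (0, 7)

Vertices: (0, 0), (12.75, 0), (5.75, 7), (0, 7)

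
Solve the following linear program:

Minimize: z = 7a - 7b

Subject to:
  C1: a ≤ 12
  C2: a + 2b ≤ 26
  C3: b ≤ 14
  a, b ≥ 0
Each vertex is the intersection of two constraint boundaries that also satisfies all remaining constraints:
  a = 0 and b = 0 → (0, 0)
  a = 12 and b = 0 → (12, 0)
  a = 12 and a + 2b = 26 → (12, 7)
  a + 2b = 26 and a = 0 → (0, 13)

Evaluating z = 7a - 7b at each vertex:
  (0, 0): z = 0
  (12, 0): z = 84
  (12, 7): z = 35
  (0, 13): z = -91

The minimum is at (0, 13) with z = -91.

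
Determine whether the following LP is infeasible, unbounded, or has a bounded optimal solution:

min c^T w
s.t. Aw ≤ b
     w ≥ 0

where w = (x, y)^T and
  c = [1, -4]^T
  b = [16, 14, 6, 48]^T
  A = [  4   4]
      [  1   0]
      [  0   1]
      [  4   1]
The point (0, 4) satisfies every constraint, so the LP is feasible; the constraints give x ≤ 14 and y ≤ 6, which with x, y ≥ 0 keep the feasible region inside a bounded box. A feasible, bounded LP attains a finite optimum at a vertex.

Evaluating z = x - 4y at each vertex:
  (0, 0): z = 0
  (4, 0): z = 4
  (0, 4): z = -16

Bounded optimum: z* = -16 at (0, 4).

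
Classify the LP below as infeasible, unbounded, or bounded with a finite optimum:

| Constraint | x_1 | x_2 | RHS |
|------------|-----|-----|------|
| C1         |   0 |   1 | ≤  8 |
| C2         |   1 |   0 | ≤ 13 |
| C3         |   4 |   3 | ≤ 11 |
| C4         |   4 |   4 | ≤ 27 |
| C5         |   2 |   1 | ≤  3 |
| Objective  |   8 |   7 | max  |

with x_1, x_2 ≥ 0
The point (0, 3) satisfies every constraint, so the LP is feasible; the constraints give x_1 ≤ 13 and x_2 ≤ 8, which with x_1, x_2 ≥ 0 keep the feasible region inside a bounded box. A feasible, bounded LP attains a finite optimum at a vertex.

Evaluating z = 8x_1 + 7x_2 at each vertex:
  (0, 0): z = 0
  (1.5, 0): z = 12
  (0, 3): z = 21

The LP has an optimal solution: (0, 3) with z = 21.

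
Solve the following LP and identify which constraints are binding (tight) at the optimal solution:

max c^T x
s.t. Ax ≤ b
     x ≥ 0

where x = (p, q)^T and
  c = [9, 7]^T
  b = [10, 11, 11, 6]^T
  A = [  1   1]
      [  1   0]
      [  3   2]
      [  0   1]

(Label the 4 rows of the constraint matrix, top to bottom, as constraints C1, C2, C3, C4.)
Optimal: p = 0, q = 5.5
Slack at optimum:
  C1: slack = 4.5
  C2: slack = 11
  C3: slack = 0 (binding)
  C4: slack = 0.5
  p ≥ 0: p = 0 (binding)
  q ≥ 0: q = 5.5
Binding constraints: C3, p ≥ 0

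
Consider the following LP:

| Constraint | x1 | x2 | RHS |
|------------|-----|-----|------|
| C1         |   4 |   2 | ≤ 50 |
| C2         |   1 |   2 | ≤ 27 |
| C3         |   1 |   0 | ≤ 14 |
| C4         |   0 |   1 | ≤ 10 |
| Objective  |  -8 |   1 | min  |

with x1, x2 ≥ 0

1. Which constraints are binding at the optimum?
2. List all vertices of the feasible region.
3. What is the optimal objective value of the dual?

1. C1, x2 ≥ 0
2. (0, 0), (12.5, 0), (7.667, 9.667), (7, 10), (0, 10)
3. -100 (by strong duality, equal to the primal optimum)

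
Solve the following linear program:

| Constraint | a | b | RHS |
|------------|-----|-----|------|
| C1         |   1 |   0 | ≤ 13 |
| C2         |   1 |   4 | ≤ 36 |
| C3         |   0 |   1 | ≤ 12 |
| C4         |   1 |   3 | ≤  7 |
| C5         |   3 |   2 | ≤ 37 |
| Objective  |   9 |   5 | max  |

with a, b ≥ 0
Each vertex is the intersection of two constraint boundaries that also satisfies all remaining constraints:
  a = 0 and b = 0 → (0, 0)
  a + 3b = 7 and b = 0 → (7, 0)
  a + 3b = 7 and a = 0 → (0, 2.333)

Evaluating z = 9a + 5b at each vertex:
  (0, 0): z = 0
  (7, 0): z = 63
  (0, 2.333): z = 11.67

The maximum is at (7, 0) with z = 63.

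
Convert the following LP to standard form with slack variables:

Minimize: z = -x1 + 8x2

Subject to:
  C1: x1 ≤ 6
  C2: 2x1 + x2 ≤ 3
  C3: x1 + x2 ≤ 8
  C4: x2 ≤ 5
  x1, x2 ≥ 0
min z = -x1 + 8x2

s.t.
  x1 + s1 = 6
  2x1 + x2 + s2 = 3
  x1 + x2 + s3 = 8
  x2 + s4 = 5
  x1, x2, s1, s2, s3, s4 ≥ 0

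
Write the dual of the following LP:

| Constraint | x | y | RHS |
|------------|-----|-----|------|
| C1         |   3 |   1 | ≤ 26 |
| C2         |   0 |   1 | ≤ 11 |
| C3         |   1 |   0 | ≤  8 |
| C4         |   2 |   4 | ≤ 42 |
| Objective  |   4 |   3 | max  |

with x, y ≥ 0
Minimize: z = 26y1 + 11y2 + 8y3 + 42y4

Subject to:
  C1: -3y1 - y3 - 2y4 ≤ -4
  C2: -y1 - y2 - 4y4 ≤ -3
  y1, y2, y3, y4 ≥ 0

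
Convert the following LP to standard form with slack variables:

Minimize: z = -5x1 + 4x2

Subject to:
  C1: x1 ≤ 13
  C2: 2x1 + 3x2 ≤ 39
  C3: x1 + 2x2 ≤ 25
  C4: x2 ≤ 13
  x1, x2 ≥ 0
min z = -5x1 + 4x2

s.t.
  x1 + s1 = 13
  2x1 + 3x2 + s2 = 39
  x1 + 2x2 + s3 = 25
  x2 + s4 = 13
  x1, x2, s1, s2, s3, s4 ≥ 0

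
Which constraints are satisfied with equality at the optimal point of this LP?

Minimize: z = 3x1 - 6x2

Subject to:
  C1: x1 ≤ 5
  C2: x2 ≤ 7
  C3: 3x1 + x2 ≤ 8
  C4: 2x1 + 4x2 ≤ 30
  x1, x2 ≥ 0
Optimal: x1 = 0, x2 = 7
Binding: C2, x1 ≥ 0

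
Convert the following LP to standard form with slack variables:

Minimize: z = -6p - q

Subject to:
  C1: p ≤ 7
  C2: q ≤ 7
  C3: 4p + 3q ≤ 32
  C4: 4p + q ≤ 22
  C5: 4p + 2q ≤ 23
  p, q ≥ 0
min z = -6p - q

s.t.
  p + s1 = 7
  q + s2 = 7
  4p + 3q + s3 = 32
  4p + q + s4 = 22
  4p + 2q + s5 = 23
  p, q, s1, s2, s3, s4, s5 ≥ 0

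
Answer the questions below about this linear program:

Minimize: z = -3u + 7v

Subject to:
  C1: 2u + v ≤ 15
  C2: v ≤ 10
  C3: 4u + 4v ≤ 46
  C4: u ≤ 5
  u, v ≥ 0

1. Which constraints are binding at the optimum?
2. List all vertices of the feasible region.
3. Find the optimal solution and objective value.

1. C4, v ≥ 0
2. (0, 0), (5, 0), (5, 5), (3.5, 8), (1.5, 10), (0, 10)
3. u = 5, v = 0, z = -15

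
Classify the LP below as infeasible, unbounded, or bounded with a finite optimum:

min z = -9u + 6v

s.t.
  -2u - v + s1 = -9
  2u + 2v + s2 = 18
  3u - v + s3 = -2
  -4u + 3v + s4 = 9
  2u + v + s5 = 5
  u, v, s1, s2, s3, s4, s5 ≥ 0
The row 2u + v + s5 = 5 with s5 ≥ 0 requires 2u + v ≤ 5, while the row -2u - v + s1 = -9 with s1 ≥ 0 is equivalent to 2u + v ≥ 9. Together they would need 9 ≤ 2u + v ≤ 5, which is impossible since 9 > 5. No point satisfies all constraints.

Infeasible — the constraint set is empty.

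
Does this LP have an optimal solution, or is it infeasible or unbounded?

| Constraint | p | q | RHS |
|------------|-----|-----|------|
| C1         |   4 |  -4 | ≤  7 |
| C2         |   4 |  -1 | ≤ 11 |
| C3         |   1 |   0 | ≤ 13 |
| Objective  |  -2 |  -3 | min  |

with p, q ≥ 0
Feasible point: (0, 0) satisfies every constraint, so the LP is feasible.
Direction d = (0, 1): for each constraint row a, a·d ≤ 0 —
  (4)(0) + (-4)(1) = -4 ≤ 0
  (4)(0) + (-1)(1) = -1 ≤ 0
  (1)(0) + (0)(1) = 0 ≤ 0
and d ≥ 0, so (0, 0) + t·d stays feasible for every t ≥ 0. Along this ray z = -2p - 3q changes by -3 per unit t, so z → −∞.

The LP is unbounded; z can be made arbitrarily small.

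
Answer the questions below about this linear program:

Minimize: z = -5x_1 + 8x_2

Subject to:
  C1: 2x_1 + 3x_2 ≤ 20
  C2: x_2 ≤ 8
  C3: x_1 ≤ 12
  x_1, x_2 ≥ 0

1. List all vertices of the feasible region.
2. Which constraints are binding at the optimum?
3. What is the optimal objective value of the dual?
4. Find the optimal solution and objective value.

1. (0, 0), (10, 0), (0, 6.667)
2. C1, x_2 ≥ 0
3. -50 (by strong duality, equal to the primal optimum)
4. x_1 = 10, x_2 = 0, z = -50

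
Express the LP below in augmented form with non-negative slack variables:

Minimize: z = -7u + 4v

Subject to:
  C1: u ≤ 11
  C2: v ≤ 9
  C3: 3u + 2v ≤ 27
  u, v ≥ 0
min z = -7u + 4v

s.t.
  u + s1 = 11
  v + s2 = 9
  3u + 2v + s3 = 27
  u, v, s1, s2, s3 ≥ 0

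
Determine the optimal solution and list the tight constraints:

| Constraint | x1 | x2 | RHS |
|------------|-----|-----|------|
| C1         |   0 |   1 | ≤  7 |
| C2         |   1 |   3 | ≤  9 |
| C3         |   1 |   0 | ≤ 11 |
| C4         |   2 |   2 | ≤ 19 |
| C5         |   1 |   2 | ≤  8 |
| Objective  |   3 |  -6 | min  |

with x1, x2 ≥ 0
Optimal: x1 = 0, x2 = 3
Slack at optimum:
  C1: slack = 4
  C2: slack = 0 (binding)
  C3: slack = 11
  C4: slack = 13
  C5: slack = 2
  x1 ≥ 0: x1 = 0 (binding)
  x2 ≥ 0: x2 = 3
Binding constraints: C2, x1 ≥ 0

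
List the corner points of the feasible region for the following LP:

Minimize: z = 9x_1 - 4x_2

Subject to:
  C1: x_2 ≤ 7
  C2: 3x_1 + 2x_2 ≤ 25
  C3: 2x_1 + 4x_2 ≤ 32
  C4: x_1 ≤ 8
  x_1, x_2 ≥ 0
Each vertex is the intersection of two constraint boundaries that also satisfies all remaining constraints:
  x_1 = 0 and x_2 = 0 → (0, 0)
  x_1 = 8 and x_2 = 0 → (8, 0)
  3x_1 + 2x_2 = 25 and x_1 = 8 → (8, 0.5)
  3x_1 + 2x_2 = 25 and 2x_1 + 4x_2 = 32 → (4.5, 5.75)
  x_2 = 7 and 2x_1 + 4x_2 = 32 → (2, 7)
  x_2 = 7 and x_1 = 0 → (0, 7)

Vertices: (0, 0), (8, 0), (8, 0.5), (4.5, 5.75), (2, 7), (0, 7)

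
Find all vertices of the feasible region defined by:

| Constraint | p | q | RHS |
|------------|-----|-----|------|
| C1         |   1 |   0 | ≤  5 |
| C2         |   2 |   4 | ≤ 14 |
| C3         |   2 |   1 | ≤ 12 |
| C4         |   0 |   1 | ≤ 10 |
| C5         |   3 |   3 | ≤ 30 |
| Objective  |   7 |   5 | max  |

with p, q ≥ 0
Each vertex is the intersection of two constraint boundaries that also satisfies all remaining constraints:
  p = 0 and q = 0 → (0, 0)
  p = 5 and q = 0 → (5, 0)
  p = 5 and 2p + 4q = 14 → (5, 1)
  2p + 4q = 14 and p = 0 → (0, 3.5)

Vertices: (0, 0), (5, 0), (5, 1), (0, 3.5)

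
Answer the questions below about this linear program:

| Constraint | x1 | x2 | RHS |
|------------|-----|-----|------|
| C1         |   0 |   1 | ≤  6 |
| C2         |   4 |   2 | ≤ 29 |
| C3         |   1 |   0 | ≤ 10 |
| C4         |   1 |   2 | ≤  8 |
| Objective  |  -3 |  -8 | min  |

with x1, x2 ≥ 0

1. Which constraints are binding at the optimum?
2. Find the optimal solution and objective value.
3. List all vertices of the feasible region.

1. C4, x1 ≥ 0
2. x1 = 0, x2 = 4, z = -32
3. (0, 0), (7.25, 0), (7, 0.5), (0, 4)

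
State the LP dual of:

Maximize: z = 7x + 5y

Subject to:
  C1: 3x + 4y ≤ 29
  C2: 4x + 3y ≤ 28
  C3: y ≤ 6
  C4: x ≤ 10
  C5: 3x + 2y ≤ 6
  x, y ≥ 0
Minimize: z = 29y1 + 28y2 + 6y3 + 10y4 + 6y5

Subject to:
  C1: -3y1 - 4y2 - y4 - 3y5 ≤ -7
  C2: -4y1 - 3y2 - y3 - 2y5 ≤ -5
  y1, y2, y3, y4, y5 ≥ 0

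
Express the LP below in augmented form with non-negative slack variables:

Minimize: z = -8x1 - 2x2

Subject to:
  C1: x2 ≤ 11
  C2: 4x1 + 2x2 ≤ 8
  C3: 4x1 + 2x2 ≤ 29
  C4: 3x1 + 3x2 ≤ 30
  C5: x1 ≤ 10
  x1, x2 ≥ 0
min z = -8x1 - 2x2

s.t.
  x2 + s1 = 11
  4x1 + 2x2 + s2 = 8
  4x1 + 2x2 + s3 = 29
  3x1 + 3x2 + s4 = 30
  x1 + s5 = 10
  x1, x2, s1, s2, s3, s4, s5 ≥ 0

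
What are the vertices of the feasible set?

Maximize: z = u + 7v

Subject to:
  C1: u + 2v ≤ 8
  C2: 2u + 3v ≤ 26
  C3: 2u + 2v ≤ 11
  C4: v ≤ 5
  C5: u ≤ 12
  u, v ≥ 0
Each vertex is the intersection of two constraint boundaries that also satisfies all remaining constraints:
  u = 0 and v = 0 → (0, 0)
  2u + 2v = 11 and v = 0 → (5.5, 0)
  u + 2v = 8 and 2u + 2v = 11 → (3, 2.5)
  u + 2v = 8 and u = 0 → (0, 4)

Vertices: (0, 0), (5.5, 0), (3, 2.5), (0, 4)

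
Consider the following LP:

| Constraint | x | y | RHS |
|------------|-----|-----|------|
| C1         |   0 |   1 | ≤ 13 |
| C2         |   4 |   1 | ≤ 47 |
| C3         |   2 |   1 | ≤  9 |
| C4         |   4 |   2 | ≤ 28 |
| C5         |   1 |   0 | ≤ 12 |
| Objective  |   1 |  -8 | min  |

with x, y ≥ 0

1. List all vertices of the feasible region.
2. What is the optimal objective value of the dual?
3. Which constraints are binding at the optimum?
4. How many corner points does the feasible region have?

1. (0, 0), (4.5, 0), (0, 9)
2. -72 (by strong duality, equal to the primal optimum)
3. C3, x ≥ 0
4. 3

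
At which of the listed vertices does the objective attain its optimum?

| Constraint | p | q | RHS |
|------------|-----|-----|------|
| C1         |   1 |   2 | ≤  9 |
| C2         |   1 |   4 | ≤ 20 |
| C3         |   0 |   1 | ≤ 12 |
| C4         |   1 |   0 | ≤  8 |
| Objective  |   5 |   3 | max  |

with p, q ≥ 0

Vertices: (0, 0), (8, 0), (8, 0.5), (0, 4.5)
(8, 0.5) with z = 41.5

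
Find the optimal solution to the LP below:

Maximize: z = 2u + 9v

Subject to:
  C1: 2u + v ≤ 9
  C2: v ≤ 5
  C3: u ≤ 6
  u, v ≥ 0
Each vertex is the intersection of two constraint boundaries that also satisfies all remaining constraints:
  u = 0 and v = 0 → (0, 0)
  2u + v = 9 and v = 0 → (4.5, 0)
  2u + v = 9 and v = 5 → (2, 5)
  v = 5 and u = 0 → (0, 5)

Evaluating z = 2u + 9v at each vertex:
  (0, 0): z = 0
  (4.5, 0): z = 9
  (2, 5): z = 49
  (0, 5): z = 45

The maximum is at (2, 5) with z = 49.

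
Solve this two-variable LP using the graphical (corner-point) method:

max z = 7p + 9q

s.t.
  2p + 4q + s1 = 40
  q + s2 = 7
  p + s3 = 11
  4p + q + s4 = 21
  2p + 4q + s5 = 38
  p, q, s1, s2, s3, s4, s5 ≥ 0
p = 3.5, q = 7, z = 87.5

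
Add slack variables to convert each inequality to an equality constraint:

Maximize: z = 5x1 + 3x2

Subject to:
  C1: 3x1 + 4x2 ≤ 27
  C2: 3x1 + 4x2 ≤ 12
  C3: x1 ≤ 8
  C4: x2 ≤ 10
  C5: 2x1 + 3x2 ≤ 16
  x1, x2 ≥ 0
max z = 5x1 + 3x2

s.t.
  3x1 + 4x2 + s1 = 27
  3x1 + 4x2 + s2 = 12
  x1 + s3 = 8
  x2 + s4 = 10
  2x1 + 3x2 + s5 = 16
  x1, x2, s1, s2, s3, s4, s5 ≥ 0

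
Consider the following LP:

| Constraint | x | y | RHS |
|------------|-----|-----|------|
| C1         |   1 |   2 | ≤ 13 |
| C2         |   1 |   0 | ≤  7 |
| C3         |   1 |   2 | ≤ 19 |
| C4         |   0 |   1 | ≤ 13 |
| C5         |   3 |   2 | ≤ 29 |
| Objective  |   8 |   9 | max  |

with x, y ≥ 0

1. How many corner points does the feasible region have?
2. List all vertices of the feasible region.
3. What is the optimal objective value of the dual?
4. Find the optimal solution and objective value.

1. 4
2. (0, 0), (7, 0), (7, 3), (0, 6.5)
3. 83 (by strong duality, equal to the primal optimum)
4. x = 7, y = 3, z = 83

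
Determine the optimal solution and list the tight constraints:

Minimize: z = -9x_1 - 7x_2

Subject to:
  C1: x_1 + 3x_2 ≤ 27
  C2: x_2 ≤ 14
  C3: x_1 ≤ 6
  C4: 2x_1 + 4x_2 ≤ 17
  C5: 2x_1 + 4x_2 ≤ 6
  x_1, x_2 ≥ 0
Optimal: x_1 = 3, x_2 = 0
Slack at optimum:
  C1: slack = 24
  C2: slack = 14
  C3: slack = 3
  C4: slack = 11
  C5: slack = 0 (binding)
  x_1 ≥ 0: x_1 = 3
  x_2 ≥ 0: x_2 = 0 (binding)
Binding constraints: C5, x_2 ≥ 0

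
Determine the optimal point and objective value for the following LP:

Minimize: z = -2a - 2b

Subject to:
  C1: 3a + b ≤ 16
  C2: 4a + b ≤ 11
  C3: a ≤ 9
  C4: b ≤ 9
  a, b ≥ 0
Each vertex is the intersection of two constraint boundaries that also satisfies all remaining constraints:
  a = 0 and b = 0 → (0, 0)
  4a + b = 11 and b = 0 → (2.75, 0)
  4a + b = 11 and b = 9 → (0.5, 9)
  b = 9 and a = 0 → (0, 9)

Evaluating z = -2a - 2b at each vertex:
  (0, 0): z = 0
  (2.75, 0): z = -5.5
  (0.5, 9): z = -19
  (0, 9): z = -18

The minimum is at (0.5, 9) with z = -19.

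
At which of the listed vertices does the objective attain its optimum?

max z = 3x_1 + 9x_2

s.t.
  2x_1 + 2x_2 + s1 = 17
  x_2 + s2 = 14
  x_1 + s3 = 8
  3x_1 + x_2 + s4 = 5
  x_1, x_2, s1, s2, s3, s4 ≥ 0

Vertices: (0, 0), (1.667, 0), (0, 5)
Evaluating z = 3x_1 + 9x_2 at each vertex:
  (0, 0): z = 0
  (1.667, 0): z = 5
  (0, 5): z = 45

The largest value is z = 45, attained at (0, 5).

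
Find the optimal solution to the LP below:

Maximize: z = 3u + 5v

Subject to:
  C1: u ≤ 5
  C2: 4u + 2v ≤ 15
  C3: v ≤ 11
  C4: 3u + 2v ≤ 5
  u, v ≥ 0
Each vertex is the intersection of two constraint boundaries that also satisfies all remaining constraints:
  u = 0 and v = 0 → (0, 0)
  3u + 2v = 5 and v = 0 → (1.667, 0)
  3u + 2v = 5 and u = 0 → (0, 2.5)

Evaluating z = 3u + 5v at each vertex:
  (0, 0): z = 0
  (1.667, 0): z = 5
  (0, 2.5): z = 12.5

The maximum is at (0, 2.5) with z = 12.5.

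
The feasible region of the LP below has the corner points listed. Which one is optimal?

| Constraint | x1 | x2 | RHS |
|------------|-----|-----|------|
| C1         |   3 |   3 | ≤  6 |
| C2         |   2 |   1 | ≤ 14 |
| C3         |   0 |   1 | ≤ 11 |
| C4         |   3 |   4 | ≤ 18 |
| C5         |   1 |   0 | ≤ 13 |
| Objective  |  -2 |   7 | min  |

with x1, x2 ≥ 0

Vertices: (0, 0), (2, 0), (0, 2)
Evaluating z = -2x1 + 7x2 at each vertex:
  (0, 0): z = 0
  (2, 0): z = -4
  (0, 2): z = 14

The smallest value is z = -4, attained at (2, 0).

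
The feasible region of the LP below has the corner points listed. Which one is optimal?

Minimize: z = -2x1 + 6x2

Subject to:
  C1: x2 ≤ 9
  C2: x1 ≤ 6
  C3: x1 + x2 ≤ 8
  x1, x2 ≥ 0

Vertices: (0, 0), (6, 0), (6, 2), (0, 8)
(6, 0) with z = -12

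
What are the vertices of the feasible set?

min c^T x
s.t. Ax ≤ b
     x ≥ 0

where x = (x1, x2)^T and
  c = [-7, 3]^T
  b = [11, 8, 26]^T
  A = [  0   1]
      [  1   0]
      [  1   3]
Each vertex is the intersection of two constraint boundaries that also satisfies all remaining constraints:
  x1 = 0 and x2 = 0 → (0, 0)
  x1 = 8 and x2 = 0 → (8, 0)
  x1 = 8 and x1 + 3x2 = 26 → (8, 6)
  x1 + 3x2 = 26 and x1 = 0 → (0, 8.667)

Vertices: (0, 0), (8, 0), (8, 6), (0, 8.667)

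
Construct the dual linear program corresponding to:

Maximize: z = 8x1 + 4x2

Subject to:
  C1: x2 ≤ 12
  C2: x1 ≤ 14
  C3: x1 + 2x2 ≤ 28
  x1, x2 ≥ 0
Minimize: z = 12y1 + 14y2 + 28y3

Subject to:
  C1: -y2 - y3 ≤ -8
  C2: -y1 - 2y3 ≤ -4
  y1, y2, y3 ≥ 0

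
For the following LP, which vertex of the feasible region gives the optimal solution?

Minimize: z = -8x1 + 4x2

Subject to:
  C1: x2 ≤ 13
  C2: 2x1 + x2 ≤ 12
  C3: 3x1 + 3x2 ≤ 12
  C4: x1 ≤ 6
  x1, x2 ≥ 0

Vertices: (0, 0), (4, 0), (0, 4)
(4, 0) with z = -32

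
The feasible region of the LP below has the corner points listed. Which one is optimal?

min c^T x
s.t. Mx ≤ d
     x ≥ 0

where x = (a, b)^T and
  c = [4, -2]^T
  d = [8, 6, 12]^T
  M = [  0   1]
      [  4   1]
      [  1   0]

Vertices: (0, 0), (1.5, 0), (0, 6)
(0, 6) with z = -12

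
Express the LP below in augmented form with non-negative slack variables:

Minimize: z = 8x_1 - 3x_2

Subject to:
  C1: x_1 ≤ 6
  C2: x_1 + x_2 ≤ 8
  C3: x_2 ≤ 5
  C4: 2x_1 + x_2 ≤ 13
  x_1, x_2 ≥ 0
min z = 8x_1 - 3x_2

s.t.
  x_1 + s1 = 6
  x_1 + x_2 + s2 = 8
  x_2 + s3 = 5
  2x_1 + x_2 + s4 = 13
  x_1, x_2, s1, s2, s3, s4 ≥ 0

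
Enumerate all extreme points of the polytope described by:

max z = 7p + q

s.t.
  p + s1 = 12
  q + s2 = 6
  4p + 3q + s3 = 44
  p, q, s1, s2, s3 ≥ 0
Each vertex is the intersection of two constraint boundaries that also satisfies all remaining constraints:
  p = 0 and q = 0 → (0, 0)
  4p + 3q = 44 and q = 0 → (11, 0)
  q = 6 and 4p + 3q = 44 → (6.5, 6)
  q = 6 and p = 0 → (0, 6)

Vertices: (0, 0), (11, 0), (6.5, 6), (0, 6)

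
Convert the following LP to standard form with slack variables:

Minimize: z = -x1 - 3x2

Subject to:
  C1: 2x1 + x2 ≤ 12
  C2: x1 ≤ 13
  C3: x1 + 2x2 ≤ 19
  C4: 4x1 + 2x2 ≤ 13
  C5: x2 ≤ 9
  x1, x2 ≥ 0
min z = -x1 - 3x2

s.t.
  2x1 + x2 + s1 = 12
  x1 + s2 = 13
  x1 + 2x2 + s3 = 19
  4x1 + 2x2 + s4 = 13
  x2 + s5 = 9
  x1, x2, s1, s2, s3, s4, s5 ≥ 0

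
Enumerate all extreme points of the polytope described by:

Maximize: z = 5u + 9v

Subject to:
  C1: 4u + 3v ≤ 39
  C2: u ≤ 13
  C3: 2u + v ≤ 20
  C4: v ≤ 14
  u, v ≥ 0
Each vertex is the intersection of two constraint boundaries that also satisfies all remaining constraints:
  u = 0 and v = 0 → (0, 0)
  4u + 3v = 39 and v = 0 → (9.75, 0)
  4u + 3v = 39 and u = 0 → (0, 13)

Vertices: (0, 0), (9.75, 0), (0, 13)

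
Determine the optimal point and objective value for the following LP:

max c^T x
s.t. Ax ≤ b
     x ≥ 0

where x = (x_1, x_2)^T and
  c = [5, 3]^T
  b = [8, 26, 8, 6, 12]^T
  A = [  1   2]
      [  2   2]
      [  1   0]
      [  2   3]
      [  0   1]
x_1 = 3, x_2 = 0, z = 15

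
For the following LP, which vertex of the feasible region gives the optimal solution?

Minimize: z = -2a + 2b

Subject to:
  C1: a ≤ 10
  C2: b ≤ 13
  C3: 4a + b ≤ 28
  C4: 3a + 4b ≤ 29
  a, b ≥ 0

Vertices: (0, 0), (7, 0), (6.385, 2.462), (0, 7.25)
(7, 0) with z = -14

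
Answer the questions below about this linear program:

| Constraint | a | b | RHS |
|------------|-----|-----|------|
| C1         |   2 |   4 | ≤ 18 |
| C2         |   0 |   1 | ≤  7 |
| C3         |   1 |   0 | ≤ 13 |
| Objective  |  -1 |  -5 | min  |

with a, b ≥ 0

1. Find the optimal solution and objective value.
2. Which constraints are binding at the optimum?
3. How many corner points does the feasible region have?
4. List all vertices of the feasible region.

1. a = 0, b = 4.5, z = -22.5
2. C1, a ≥ 0
3. 3
4. (0, 0), (9, 0), (0, 4.5)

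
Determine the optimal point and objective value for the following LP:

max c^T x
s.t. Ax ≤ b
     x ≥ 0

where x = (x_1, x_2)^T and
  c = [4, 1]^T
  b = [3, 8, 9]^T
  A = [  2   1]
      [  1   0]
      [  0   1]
Each vertex is the intersection of two constraint boundaries that also satisfies all remaining constraints:
  x_1 = 0 and x_2 = 0 → (0, 0)
  2x_1 + x_2 = 3 and x_2 = 0 → (1.5, 0)
  2x_1 + x_2 = 3 and x_1 = 0 → (0, 3)

Evaluating z = 4x_1 + x_2 at each vertex:
  (0, 0): z = 0
  (1.5, 0): z = 6
  (0, 3): z = 3

The maximum is at (1.5, 0) with z = 6.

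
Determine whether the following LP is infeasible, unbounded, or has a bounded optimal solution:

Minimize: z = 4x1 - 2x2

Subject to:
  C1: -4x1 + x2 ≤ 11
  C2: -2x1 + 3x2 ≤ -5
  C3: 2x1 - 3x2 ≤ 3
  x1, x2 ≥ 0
C3 requires 2x1 - 3x2 ≤ 3, while C2 (-2x1 + 3x2 ≤ -5) is equivalent to 2x1 - 3x2 ≥ 5. Together they would need 5 ≤ 2x1 - 3x2 ≤ 3, which is impossible since 5 > 3. No point satisfies all constraints.

Infeasible: no point satisfies all constraints simultaneously.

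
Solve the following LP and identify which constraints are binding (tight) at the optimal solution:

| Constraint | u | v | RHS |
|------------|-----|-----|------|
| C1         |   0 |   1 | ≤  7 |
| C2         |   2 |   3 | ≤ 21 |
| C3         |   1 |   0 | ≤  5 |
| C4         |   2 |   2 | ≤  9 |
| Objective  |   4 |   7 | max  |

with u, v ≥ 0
Optimal: u = 0, v = 4.5
Slack at optimum:
  C1: slack = 2.5
  C2: slack = 7.5
  C3: slack = 5
  C4: slack = 0 (binding)
  u ≥ 0: u = 0 (binding)
  v ≥ 0: v = 4.5
Binding constraints: C4, u ≥ 0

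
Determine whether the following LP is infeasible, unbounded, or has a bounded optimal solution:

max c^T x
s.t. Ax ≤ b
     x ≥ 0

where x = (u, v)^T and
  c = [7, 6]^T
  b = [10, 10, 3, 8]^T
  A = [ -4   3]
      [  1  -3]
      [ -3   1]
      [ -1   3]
Feasible point: (0, 0) satisfies every constraint, so the LP is feasible.
Direction d = (3, 1): for each constraint row a, a·d ≤ 0 —
  (-4)(3) + (3)(1) = -9 ≤ 0
  (1)(3) + (-3)(1) = 0 ≤ 0
  (-3)(3) + (1)(1) = -8 ≤ 0
  (-1)(3) + (3)(1) = 0 ≤ 0
and d ≥ 0, so (0, 0) + t·d stays feasible for every t ≥ 0. Along this ray z = 7u + 6v changes by 27 per unit t, so z → +∞.

The LP is unbounded; z can be made arbitrarily large.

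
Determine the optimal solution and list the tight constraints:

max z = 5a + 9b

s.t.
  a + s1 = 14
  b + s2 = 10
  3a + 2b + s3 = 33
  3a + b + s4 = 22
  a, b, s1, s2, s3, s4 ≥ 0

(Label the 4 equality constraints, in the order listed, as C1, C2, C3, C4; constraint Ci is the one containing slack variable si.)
Optimal: a = 4, b = 10
Binding: C2, C4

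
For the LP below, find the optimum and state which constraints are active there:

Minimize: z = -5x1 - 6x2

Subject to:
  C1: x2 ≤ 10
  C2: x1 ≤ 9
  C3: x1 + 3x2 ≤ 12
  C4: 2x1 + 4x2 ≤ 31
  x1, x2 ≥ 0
Optimal: x1 = 9, x2 = 1
Binding: C2, C3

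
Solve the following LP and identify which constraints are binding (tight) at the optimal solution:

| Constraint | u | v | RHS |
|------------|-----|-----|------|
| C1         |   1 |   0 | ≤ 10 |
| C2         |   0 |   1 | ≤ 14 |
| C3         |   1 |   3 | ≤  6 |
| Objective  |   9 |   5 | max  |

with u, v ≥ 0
Optimal: u = 6, v = 0
Slack at optimum:
  C1: slack = 4
  C2: slack = 14
  C3: slack = 0 (binding)
  u ≥ 0: u = 6
  v ≥ 0: v = 0 (binding)
Binding constraints: C3, v ≥ 0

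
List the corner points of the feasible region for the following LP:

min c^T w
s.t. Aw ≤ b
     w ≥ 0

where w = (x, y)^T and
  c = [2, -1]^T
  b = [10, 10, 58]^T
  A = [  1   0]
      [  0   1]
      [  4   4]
Each vertex is the intersection of two constraint boundaries that also satisfies all remaining constraints:
  x = 0 and y = 0 → (0, 0)
  x = 10 and y = 0 → (10, 0)
  x = 10 and 4x + 4y = 58 → (10, 4.5)
  y = 10 and 4x + 4y = 58 → (4.5, 10)
  y = 10 and x = 0 → (0, 10)

Vertices: (0, 0), (10, 0), (10, 4.5), (4.5, 10), (0, 10)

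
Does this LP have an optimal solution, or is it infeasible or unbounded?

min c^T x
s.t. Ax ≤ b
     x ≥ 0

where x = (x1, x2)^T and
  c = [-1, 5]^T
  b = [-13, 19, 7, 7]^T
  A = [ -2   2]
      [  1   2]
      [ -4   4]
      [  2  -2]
One constraint requires 2x1 - 2x2 ≤ 7, while the constraint -2x1 + 2x2 ≤ -13 is equivalent to 2x1 - 2x2 ≥ 13. Together they would need 13 ≤ 2x1 - 2x2 ≤ 7, which is impossible since 13 > 7. No point satisfies all constraints.

Infeasible: no point satisfies all constraints simultaneously.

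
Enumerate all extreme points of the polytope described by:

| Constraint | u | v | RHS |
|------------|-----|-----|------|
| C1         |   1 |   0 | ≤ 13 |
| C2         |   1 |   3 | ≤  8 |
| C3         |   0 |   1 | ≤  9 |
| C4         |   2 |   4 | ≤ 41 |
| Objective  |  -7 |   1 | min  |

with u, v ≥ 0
Each vertex is the intersection of two constraint boundaries that also satisfies all remaining constraints:
  u = 0 and v = 0 → (0, 0)
  u + 3v = 8 and v = 0 → (8, 0)
  u + 3v = 8 and u = 0 → (0, 2.667)

Vertices: (0, 0), (8, 0), (0, 2.667)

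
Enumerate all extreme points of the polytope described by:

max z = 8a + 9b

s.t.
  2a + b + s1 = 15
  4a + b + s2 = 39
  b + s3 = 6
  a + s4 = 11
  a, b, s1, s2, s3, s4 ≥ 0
Each vertex is the intersection of two constraint boundaries that also satisfies all remaining constraints:
  a = 0 and b = 0 → (0, 0)
  2a + b = 15 and b = 0 → (7.5, 0)
  2a + b = 15 and b = 6 → (4.5, 6)
  b = 6 and a = 0 → (0, 6)

Vertices: (0, 0), (7.5, 0), (4.5, 6), (0, 6)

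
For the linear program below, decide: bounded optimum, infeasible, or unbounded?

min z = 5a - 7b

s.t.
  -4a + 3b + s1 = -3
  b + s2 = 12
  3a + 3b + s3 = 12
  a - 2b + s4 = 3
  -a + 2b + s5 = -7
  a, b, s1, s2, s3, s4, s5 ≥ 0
The row a - 2b + s4 = 3 with s4 ≥ 0 requires a - 2b ≤ 3, while the row -a + 2b + s5 = -7 with s5 ≥ 0 is equivalent to a - 2b ≥ 7. Together they would need 7 ≤ a - 2b ≤ 3, which is impossible since 7 > 3. No point satisfies all constraints.

The feasible region is empty; the LP is infeasible.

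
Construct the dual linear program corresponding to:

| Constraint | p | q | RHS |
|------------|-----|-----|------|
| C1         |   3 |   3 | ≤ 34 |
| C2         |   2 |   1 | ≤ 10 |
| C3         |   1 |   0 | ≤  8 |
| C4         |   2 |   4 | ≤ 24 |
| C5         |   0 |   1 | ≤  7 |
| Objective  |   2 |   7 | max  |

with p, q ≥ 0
Minimize: z = 34y1 + 10y2 + 8y3 + 24y4 + 7y5

Subject to:
  C1: -3y1 - 2y2 - y3 - 2y4 ≤ -2
  C2: -3y1 - y2 - 4y4 - y5 ≤ -7
  y1, y2, y3, y4, y5 ≥ 0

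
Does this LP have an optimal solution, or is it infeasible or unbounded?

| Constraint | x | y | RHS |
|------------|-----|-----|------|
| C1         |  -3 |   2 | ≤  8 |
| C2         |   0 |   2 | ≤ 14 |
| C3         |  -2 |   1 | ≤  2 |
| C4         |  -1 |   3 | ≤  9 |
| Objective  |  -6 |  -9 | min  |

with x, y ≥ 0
Feasible point: (0, 0) satisfies every constraint, so the LP is feasible.
Direction d = (1, 0): for each constraint row a, a·d ≤ 0 —
  (-3)(1) + (2)(0) = -3 ≤ 0
  (0)(1) + (2)(0) = 0 ≤ 0
  (-2)(1) + (1)(0) = -2 ≤ 0
  (-1)(1) + (3)(0) = -1 ≤ 0
and d ≥ 0, so (0, 0) + t·d stays feasible for every t ≥ 0. Along this ray z = -6x - 9y changes by -6 per unit t, so z → −∞.

Unbounded — the objective can decrease without bound over the feasible region.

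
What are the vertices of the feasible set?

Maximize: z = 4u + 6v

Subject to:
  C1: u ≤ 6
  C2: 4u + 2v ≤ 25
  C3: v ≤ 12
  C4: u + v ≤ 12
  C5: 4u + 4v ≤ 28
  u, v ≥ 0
Each vertex is the intersection of two constraint boundaries that also satisfies all remaining constraints:
  u = 0 and v = 0 → (0, 0)
  u = 6 and v = 0 → (6, 0)
  u = 6 and 4u + 2v = 25 → (6, 0.5)
  4u + 2v = 25 and 4u + 4v = 28 → (5.5, 1.5)
  4u + 4v = 28 and u = 0 → (0, 7)

Vertices: (0, 0), (6, 0), (6, 0.5), (5.5, 1.5), (0, 7)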